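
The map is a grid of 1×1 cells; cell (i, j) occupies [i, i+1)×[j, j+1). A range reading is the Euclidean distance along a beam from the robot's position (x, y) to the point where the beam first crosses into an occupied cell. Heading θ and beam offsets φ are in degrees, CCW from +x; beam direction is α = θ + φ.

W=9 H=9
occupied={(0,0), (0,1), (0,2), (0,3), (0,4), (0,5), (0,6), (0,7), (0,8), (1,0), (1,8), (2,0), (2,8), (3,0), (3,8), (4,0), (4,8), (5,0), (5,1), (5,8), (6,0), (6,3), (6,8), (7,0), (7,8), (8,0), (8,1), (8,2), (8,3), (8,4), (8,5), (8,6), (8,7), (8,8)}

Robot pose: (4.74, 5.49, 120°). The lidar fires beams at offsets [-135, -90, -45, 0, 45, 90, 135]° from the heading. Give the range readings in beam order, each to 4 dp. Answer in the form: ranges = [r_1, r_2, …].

ranges = [3.3750, 3.7643, 2.5985, 2.8983, 3.8719, 4.3186, 4.6484]

beam 1: φ=-135°, α=345°
  dir = (cos 345°, sin 345°) = (0.9659, -0.2588); from cell (4,5)
  next x-line at t=0.2692, next y-line at t=1.8932; Δt_x=1.0353, Δt_y=3.8637
    x: enter (5,5) at t=0.2692
    x: enter (6,5) at t=1.3044
    y: enter (6,4) at t=1.8932
    x: enter (7,4) at t=2.3397
    x: enter (8,4) at t=3.3750 ← occupied
  → r_1 = 3.3750
beam 2: φ=-90°, α=30°
  dir = (cos 30°, sin 30°) = (0.8660, 0.5000); from cell (4,5)
  next x-line at t=0.3002, next y-line at t=1.0200; Δt_x=1.1547, Δt_y=2.0000
    x: enter (5,5) at t=0.3002
    y: enter (5,6) at t=1.0200
    x: enter (6,6) at t=1.4549
    x: enter (7,6) at t=2.6096
    y: enter (7,7) at t=3.0200
    x: enter (8,7) at t=3.7643 ← occupied
  → r_2 = 3.7643
beam 3: φ=-45°, α=75°
  dir = (cos 75°, sin 75°) = (0.2588, 0.9659); from cell (4,5)
  next x-line at t=1.0046, next y-line at t=0.5280; Δt_x=3.8637, Δt_y=1.0353
    y: enter (4,6) at t=0.5280
    x: enter (5,6) at t=1.0046
    y: enter (5,7) at t=1.5633
    y: enter (5,8) at t=2.5985 ← occupied
  → r_3 = 2.5985
beam 4: φ=0°, α=120°
  dir = (cos 120°, sin 120°) = (-0.5000, 0.8660); from cell (4,5)
  next x-line at t=1.4800, next y-line at t=0.5889; Δt_x=2.0000, Δt_y=1.1547
    y: enter (4,6) at t=0.5889
    x: enter (3,6) at t=1.4800
    y: enter (3,7) at t=1.7436
    y: enter (3,8) at t=2.8983 ← occupied
  → r_4 = 2.8983
beam 5: φ=45°, α=165°
  dir = (cos 165°, sin 165°) = (-0.9659, 0.2588); from cell (4,5)
  next x-line at t=0.7661, next y-line at t=1.9705; Δt_x=1.0353, Δt_y=3.8637
    x: enter (3,5) at t=0.7661
    x: enter (2,5) at t=1.8014
    y: enter (2,6) at t=1.9705
    x: enter (1,6) at t=2.8367
    x: enter (0,6) at t=3.8719 ← occupied
  → r_5 = 3.8719
beam 6: φ=90°, α=210°
  dir = (cos 210°, sin 210°) = (-0.8660, -0.5000); from cell (4,5)
  next x-line at t=0.8545, next y-line at t=0.9800; Δt_x=1.1547, Δt_y=2.0000
    x: enter (3,5) at t=0.8545
    y: enter (3,4) at t=0.9800
    x: enter (2,4) at t=2.0092
    y: enter (2,3) at t=2.9800
    x: enter (1,3) at t=3.1639
    x: enter (0,3) at t=4.3186 ← occupied
  → r_6 = 4.3186
beam 7: φ=135°, α=255°
  dir = (cos 255°, sin 255°) = (-0.2588, -0.9659); from cell (4,5)
  next x-line at t=2.8591, next y-line at t=0.5073; Δt_x=3.8637, Δt_y=1.0353
    y: enter (4,4) at t=0.5073
    y: enter (4,3) at t=1.5426
    y: enter (4,2) at t=2.5778
    x: enter (3,2) at t=2.8591
    y: enter (3,1) at t=3.6131
    y: enter (3,0) at t=4.6484 ← occupied
  → r_7 = 4.6484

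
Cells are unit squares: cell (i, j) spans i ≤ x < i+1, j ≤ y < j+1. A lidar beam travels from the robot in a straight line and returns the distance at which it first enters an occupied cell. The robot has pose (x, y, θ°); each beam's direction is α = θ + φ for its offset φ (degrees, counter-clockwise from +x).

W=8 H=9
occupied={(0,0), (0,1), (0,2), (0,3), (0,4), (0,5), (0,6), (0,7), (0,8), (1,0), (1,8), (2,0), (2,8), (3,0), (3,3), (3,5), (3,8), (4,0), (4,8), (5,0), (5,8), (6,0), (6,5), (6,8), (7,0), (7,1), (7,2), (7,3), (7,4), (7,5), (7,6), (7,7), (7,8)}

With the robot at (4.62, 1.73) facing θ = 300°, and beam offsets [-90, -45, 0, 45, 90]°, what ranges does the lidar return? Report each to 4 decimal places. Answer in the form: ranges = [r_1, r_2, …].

ranges = [1.4600, 0.7558, 0.8429, 2.4640, 2.7482]

beam 1: φ=-90°, α=210°
  dir = (cos 210°, sin 210°) = (-0.8660, -0.5000); from cell (4,1)
  next x-line at t=0.7159, next y-line at t=1.4600; Δt_x=1.1547, Δt_y=2.0000
    x: enter (3,1) at t=0.7159
    y: enter (3,0) at t=1.4600 ← occupied
  → r_1 = 1.4600
beam 2: φ=-45°, α=255°
  dir = (cos 255°, sin 255°) = (-0.2588, -0.9659); from cell (4,1)
  next x-line at t=2.3955, next y-line at t=0.7558; Δt_x=3.8637, Δt_y=1.0353
    y: enter (4,0) at t=0.7558 ← occupied
  → r_2 = 0.7558
beam 3: φ=0°, α=300°
  dir = (cos 300°, sin 300°) = (0.5000, -0.8660); from cell (4,1)
  next x-line at t=0.7600, next y-line at t=0.8429; Δt_x=2.0000, Δt_y=1.1547
    x: enter (5,1) at t=0.7600
    y: enter (5,0) at t=0.8429 ← occupied
  → r_3 = 0.8429
beam 4: φ=45°, α=345°
  dir = (cos 345°, sin 345°) = (0.9659, -0.2588); from cell (4,1)
  next x-line at t=0.3934, next y-line at t=2.8205; Δt_x=1.0353, Δt_y=3.8637
    x: enter (5,1) at t=0.3934
    x: enter (6,1) at t=1.4287
    x: enter (7,1) at t=2.4640 ← occupied
  → r_4 = 2.4640
beam 5: φ=90°, α=30°
  dir = (cos 30°, sin 30°) = (0.8660, 0.5000); from cell (4,1)
  next x-line at t=0.4388, next y-line at t=0.5400; Δt_x=1.1547, Δt_y=2.0000
    x: enter (5,1) at t=0.4388
    y: enter (5,2) at t=0.5400
    x: enter (6,2) at t=1.5935
    y: enter (6,3) at t=2.5400
    x: enter (7,3) at t=2.7482 ← occupied
  → r_5 = 2.7482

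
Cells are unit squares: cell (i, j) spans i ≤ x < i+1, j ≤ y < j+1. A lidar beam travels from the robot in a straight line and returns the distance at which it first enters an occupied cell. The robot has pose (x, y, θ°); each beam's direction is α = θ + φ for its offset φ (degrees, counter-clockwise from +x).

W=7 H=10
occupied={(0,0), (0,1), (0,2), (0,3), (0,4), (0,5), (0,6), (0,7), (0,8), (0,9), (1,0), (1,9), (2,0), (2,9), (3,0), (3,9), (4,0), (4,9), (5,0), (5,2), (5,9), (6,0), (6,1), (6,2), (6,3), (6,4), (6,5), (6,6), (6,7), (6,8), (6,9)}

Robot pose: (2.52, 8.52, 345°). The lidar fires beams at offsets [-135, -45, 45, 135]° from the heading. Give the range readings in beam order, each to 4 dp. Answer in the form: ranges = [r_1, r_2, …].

ranges = [1.7551, 6.3739, 0.9600, 0.5543]

beam 1: φ=-135°, α=210°
  direction (-0.8660, -0.5000); cell (2,8); t to first gridline: x 0.6004, y 1.0400 (then +1.1547 / +2.0000)
    (1,8) via x @ 0.6004
    (1,7) via y @ 1.0400
    (0,7) via x @ 1.7551  # hit
  → r_1 = 1.7551
beam 2: φ=-45°, α=300°
  direction (0.5000, -0.8660); cell (2,8); t to first gridline: x 0.9600, y 0.6004 (then +2.0000 / +1.1547)
    (2,7) via y @ 0.6004
    (3,7) via x @ 0.9600
    (3,6) via y @ 1.7551
    (3,5) via y @ 2.9098
    (4,5) via x @ 2.9600
    (4,4) via y @ 4.0645
    (5,4) via x @ 4.9600
    (5,3) via y @ 5.2192
    (5,2) via y @ 6.3739  # hit
  → r_2 = 6.3739
beam 3: φ=45°, α=30°
  direction (0.8660, 0.5000); cell (2,8); t to first gridline: x 0.5543, y 0.9600 (then +1.1547 / +2.0000)
    (3,8) via x @ 0.5543
    (3,9) via y @ 0.9600  # hit
  → r_3 = 0.9600
beam 4: φ=135°, α=120°
  direction (-0.5000, 0.8660); cell (2,8); t to first gridline: x 1.0400, y 0.5543 (then +2.0000 / +1.1547)
    (2,9) via y @ 0.5543  # hit
  → r_4 = 0.5543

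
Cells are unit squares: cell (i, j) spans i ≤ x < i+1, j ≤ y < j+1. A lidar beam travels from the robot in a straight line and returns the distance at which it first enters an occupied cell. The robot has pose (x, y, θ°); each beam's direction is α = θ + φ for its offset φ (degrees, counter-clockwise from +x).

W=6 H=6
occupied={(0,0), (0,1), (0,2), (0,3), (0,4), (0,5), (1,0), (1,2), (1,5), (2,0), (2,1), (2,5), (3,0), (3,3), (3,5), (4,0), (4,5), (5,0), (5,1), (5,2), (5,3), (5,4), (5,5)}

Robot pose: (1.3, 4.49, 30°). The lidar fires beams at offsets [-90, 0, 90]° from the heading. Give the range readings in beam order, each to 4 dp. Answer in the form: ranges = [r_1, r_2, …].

ranges = [2.8752, 1.0200, 0.5889]

beam 1: φ=-90°, α=300°
  d=(0.5000,-0.8660)  start (1,4)  tX=1.4000 tY=0.5658  stride 1/|dx|=2.0000 1/|dy|=1.1547
    cross y-line → (1,3), t=0.5658
    cross x-line → (2,3), t=1.4000
    cross y-line → (2,2), t=1.7205
    cross y-line → (2,1), t=2.8752 (wall)
  → r_1 = 2.8752
beam 2: φ=0°, α=30°
  d=(0.8660,0.5000)  start (1,4)  tX=0.8083 tY=1.0200  stride 1/|dx|=1.1547 1/|dy|=2.0000
    cross x-line → (2,4), t=0.8083
    cross y-line → (2,5), t=1.0200 (wall)
  → r_2 = 1.0200
beam 3: φ=90°, α=120°
  d=(-0.5000,0.8660)  start (1,4)  tX=0.6000 tY=0.5889  stride 1/|dx|=2.0000 1/|dy|=1.1547
    cross y-line → (1,5), t=0.5889 (wall)
  → r_3 = 0.5889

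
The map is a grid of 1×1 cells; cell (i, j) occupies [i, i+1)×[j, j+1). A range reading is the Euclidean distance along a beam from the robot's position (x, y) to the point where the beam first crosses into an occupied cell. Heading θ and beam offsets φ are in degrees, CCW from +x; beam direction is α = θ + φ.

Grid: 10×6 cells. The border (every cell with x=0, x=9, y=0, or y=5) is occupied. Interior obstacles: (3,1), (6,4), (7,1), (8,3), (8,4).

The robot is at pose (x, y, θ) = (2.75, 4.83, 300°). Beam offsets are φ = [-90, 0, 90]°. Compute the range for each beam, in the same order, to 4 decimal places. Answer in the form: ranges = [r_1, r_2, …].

ranges = [2.0207, 4.4225, 0.3400]

beam 1: φ=-90°, α=210°
  direction (-0.8660, -0.5000); cell (2,4); t to first gridline: x 0.8660, y 1.6600 (then +1.1547 / +2.0000)
    (1,4) via x @ 0.8660
    (1,3) via y @ 1.6600
    (0,3) via x @ 2.0207  # hit
  → r_1 = 2.0207
beam 2: φ=0°, α=300°
  direction (0.5000, -0.8660); cell (2,4); t to first gridline: x 0.5000, y 0.9584 (then +2.0000 / +1.1547)
    (3,4) via x @ 0.5000
    (3,3) via y @ 0.9584
    (3,2) via y @ 2.1131
    (4,2) via x @ 2.5000
    (4,1) via y @ 3.2678
    (4,0) via y @ 4.4225  # hit
  → r_2 = 4.4225
beam 3: φ=90°, α=30°
  direction (0.8660, 0.5000); cell (2,4); t to first gridline: x 0.2887, y 0.3400 (then +1.1547 / +2.0000)
    (3,4) via x @ 0.2887
    (3,5) via y @ 0.3400  # hit
  → r_3 = 0.3400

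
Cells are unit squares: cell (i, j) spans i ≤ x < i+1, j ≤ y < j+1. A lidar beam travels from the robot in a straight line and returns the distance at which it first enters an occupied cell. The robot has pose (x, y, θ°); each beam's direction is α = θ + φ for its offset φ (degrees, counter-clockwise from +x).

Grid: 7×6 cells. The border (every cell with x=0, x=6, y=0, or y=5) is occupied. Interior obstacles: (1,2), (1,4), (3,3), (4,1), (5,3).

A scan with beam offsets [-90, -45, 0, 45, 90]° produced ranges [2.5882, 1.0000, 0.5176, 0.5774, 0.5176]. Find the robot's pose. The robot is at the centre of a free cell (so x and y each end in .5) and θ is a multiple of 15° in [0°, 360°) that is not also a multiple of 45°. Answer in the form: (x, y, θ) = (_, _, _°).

The pose lattice has 15·16 = 240 candidates. Test each by forward raycasting.
  (4.5, 3.5, 30°): beam 1 = 2.8868 ≠ 2.5882 ✗
  (4.5, 2.5, 150°): beam 1 = 1.0000 ≠ 2.5882 ✗
  (1.5, 1.5, 300°): beam 1 = 0.5774 ≠ 2.5882 ✗
  …
  (2.5, 4.5, 75°): r_1=2.5882, r_2=1.0000, r_3=0.5176, r_4=0.5774, r_5=0.5176 — all match ✓
Only this pose fits every beam.

(x, y, θ) = (2.5, 4.5, 75°)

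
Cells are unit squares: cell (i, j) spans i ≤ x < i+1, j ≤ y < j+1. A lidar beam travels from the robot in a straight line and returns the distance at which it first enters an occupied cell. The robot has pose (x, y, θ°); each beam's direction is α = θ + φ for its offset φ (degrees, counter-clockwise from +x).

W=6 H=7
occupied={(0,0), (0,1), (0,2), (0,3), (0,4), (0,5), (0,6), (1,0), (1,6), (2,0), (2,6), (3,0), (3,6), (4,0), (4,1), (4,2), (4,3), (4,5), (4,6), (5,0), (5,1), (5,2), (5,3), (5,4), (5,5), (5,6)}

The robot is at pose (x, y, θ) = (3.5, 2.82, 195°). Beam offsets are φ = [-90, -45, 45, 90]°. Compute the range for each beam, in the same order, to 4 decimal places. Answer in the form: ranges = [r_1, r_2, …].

ranges = [3.2922, 2.8868, 2.1016, 1.8842]

beam 1: φ=-90°, α=105°
  direction (-0.2588, 0.9659); cell (3,2); t to first gridline: x 1.9319, y 0.1863 (then +3.8637 / +1.0353)
    (3,3) via y @ 0.1863
    (3,4) via y @ 1.2216
    (2,4) via x @ 1.9319
    (2,5) via y @ 2.2569
    (2,6) via y @ 3.2922  # hit
  → r_1 = 3.2922
beam 2: φ=-45°, α=150°
  direction (-0.8660, 0.5000); cell (3,2); t to first gridline: x 0.5774, y 0.3600 (then +1.1547 / +2.0000)
    (3,3) via y @ 0.3600
    (2,3) via x @ 0.5774
    (1,3) via x @ 1.7321
    (1,4) via y @ 2.3600
    (0,4) via x @ 2.8868  # hit
  → r_2 = 2.8868
beam 3: φ=45°, α=240°
  direction (-0.5000, -0.8660); cell (3,2); t to first gridline: x 1.0000, y 0.9469 (then +2.0000 / +1.1547)
    (3,1) via y @ 0.9469
    (2,1) via x @ 1.0000
    (2,0) via y @ 2.1016  # hit
  → r_3 = 2.1016
beam 4: φ=90°, α=285°
  direction (0.2588, -0.9659); cell (3,2); t to first gridline: x 1.9319, y 0.8489 (then +3.8637 / +1.0353)
    (3,1) via y @ 0.8489
    (3,0) via y @ 1.8842  # hit
  → r_4 = 1.8842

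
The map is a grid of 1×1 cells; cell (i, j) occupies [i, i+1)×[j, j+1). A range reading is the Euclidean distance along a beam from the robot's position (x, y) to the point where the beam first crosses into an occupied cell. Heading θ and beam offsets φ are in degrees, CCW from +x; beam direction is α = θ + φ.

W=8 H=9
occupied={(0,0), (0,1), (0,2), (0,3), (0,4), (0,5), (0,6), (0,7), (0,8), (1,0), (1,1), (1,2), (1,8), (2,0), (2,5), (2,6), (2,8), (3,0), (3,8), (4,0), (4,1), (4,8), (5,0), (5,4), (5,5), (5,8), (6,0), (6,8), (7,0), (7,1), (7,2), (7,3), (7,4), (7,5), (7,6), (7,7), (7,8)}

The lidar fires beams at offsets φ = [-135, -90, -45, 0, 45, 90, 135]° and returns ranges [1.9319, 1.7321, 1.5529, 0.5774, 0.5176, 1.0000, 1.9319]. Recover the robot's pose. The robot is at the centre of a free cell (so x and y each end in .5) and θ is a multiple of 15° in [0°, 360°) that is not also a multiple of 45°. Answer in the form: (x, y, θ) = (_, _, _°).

The pose lattice has 35·16 = 560 candidates. Test each by forward raycasting.
  (2.5, 1.5, 105°): beam 1 = 1.0000 ≠ 1.9319 ✗
  (5.5, 1.5, 285°): beam 1 = 0.5774 ≠ 1.9319 ✗
  (1.5, 3.5, 195°): beam 1 = 1.7321 ≠ 1.9319 ✗
  (3.5, 2.5, 345°): beam 1 = 1.7321 ≠ 1.9319 ✗
  (2.5, 7.5, 60°): beam 1 = 0.5176 ≠ 1.9319 ✗
  …
  (6.5, 2.5, 330°): r_1=1.9319, r_2=1.7321, r_3=1.5529, r_4=0.5774, r_5=0.5176, r_6=1.0000, r_7=1.9319 — all match ✓
No second candidate reproduces the full scan.

(x, y, θ) = (6.5, 2.5, 330°)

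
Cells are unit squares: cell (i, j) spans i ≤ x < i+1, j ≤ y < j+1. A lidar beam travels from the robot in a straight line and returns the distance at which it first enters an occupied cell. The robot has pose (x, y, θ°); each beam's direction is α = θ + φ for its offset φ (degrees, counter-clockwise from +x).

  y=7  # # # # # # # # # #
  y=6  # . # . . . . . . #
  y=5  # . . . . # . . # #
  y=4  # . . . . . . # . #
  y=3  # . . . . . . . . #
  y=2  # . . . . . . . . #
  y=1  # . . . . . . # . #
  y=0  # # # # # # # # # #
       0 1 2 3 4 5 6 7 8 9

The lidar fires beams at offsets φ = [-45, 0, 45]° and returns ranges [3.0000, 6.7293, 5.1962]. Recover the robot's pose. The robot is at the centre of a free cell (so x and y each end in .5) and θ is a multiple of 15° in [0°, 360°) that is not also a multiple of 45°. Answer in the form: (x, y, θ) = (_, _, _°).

Candidates: 43 free-cell centres × 16 headings = 688 poses. Raycast each; keep the one whose scan matches to 4 dp.
  (4.5, 3.5, 60°): beam 1 = 2.5882 ≠ 3.0000 ✗
  (3.5, 4.5, 75°): beam 1 = 1.7321 ≠ 3.0000 ✗
  (6.5, 4.5, 345°): beam 1 = 2.8868 ≠ 3.0000 ✗
  (4.5, 6.5, 30°): beam 1 = 3.6235 ≠ 3.0000 ✗
  …
  (2.5, 2.5, 15°): r_1=3.0000, r_2=6.7293, r_3=5.1962 — all match ✓
Unique over the lattice → pose = (2.5, 2.5, 15°).

(x, y, θ) = (2.5, 2.5, 15°)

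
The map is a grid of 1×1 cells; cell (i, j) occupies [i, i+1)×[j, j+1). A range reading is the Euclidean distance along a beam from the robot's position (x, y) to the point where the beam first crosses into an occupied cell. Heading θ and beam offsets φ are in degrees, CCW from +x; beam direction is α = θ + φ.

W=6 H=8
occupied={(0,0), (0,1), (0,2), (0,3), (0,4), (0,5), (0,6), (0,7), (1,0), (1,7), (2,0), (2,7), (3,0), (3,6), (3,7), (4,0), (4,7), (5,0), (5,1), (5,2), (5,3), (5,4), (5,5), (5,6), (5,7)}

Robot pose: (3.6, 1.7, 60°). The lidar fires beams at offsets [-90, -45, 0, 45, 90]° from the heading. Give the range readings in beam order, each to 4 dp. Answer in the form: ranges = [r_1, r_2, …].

beam 1: φ=-90°, α=330°
  cosα=0.8660 sinα=-0.5000 | (3,1) | tMaxX 0.4619 tMaxY 1.4000 | tΔX 1.1547 tΔY 2.0000
    t=0.4619 [x] (4,1)
    t=1.4000 [y] (4,0) — stop
  → r_1 = 1.4000
beam 2: φ=-45°, α=15°
  cosα=0.9659 sinα=0.2588 | (3,1) | tMaxX 0.4141 tMaxY 1.1591 | tΔX 1.0353 tΔY 3.8637
    t=0.4141 [x] (4,1)
    t=1.1591 [y] (4,2)
    t=1.4494 [x] (5,2) — stop
  → r_2 = 1.4494
beam 3: φ=0°, α=60°
  cosα=0.5000 sinα=0.8660 | (3,1) | tMaxX 0.8000 tMaxY 0.3464 | tΔX 2.0000 tΔY 1.1547
    t=0.3464 [y] (3,2)
    t=0.8000 [x] (4,2)
    t=1.5011 [y] (4,3)
    t=2.6558 [y] (4,4)
    t=2.8000 [x] (5,4) — stop
  → r_3 = 2.8000
beam 4: φ=45°, α=105°
  cosα=-0.2588 sinα=0.9659 | (3,1) | tMaxX 2.3182 tMaxY 0.3106 | tΔX 3.8637 tΔY 1.0353
    t=0.3106 [y] (3,2)
    t=1.3459 [y] (3,3)
    t=2.3182 [x] (2,3)
    t=2.3811 [y] (2,4)
    t=3.4164 [y] (2,5)
    t=4.4517 [y] (2,6)
    t=5.4870 [y] (2,7) — stop
  → r_4 = 5.4870
beam 5: φ=90°, α=150°
  cosα=-0.8660 sinα=0.5000 | (3,1) | tMaxX 0.6928 tMaxY 0.6000 | tΔX 1.1547 tΔY 2.0000
    t=0.6000 [y] (3,2)
    t=0.6928 [x] (2,2)
    t=1.8475 [x] (1,2)
    t=2.6000 [y] (1,3)
    t=3.0022 [x] (0,3) — stop
  → r_5 = 3.0022

ranges = [1.4000, 1.4494, 2.8000, 5.4870, 3.0022]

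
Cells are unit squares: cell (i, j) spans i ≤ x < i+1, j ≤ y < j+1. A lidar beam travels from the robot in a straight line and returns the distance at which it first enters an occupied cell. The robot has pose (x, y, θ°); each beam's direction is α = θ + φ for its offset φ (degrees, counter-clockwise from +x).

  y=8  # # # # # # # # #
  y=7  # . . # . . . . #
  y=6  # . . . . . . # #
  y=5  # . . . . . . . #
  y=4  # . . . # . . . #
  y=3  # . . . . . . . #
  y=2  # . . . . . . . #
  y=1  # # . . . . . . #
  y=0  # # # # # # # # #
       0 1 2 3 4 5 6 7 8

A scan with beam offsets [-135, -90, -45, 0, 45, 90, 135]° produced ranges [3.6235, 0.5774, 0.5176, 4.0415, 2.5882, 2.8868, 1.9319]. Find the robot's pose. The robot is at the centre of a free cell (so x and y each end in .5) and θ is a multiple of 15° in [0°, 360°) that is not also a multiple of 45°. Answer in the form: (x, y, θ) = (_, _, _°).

(x, y, θ) = (4.5, 5.5, 330°)

Enumerate (i+0.5, j+0.5, θ) over the 45 free cells and 16 admissible headings. For each, cast all 7 beams and compare to the given ranges.
  (5.5, 4.5, 165°): beam 1 = 2.8868 ≠ 3.6235 ✗
  (2.5, 3.5, 210°): beam 2 = 3.0000 ≠ 0.5774 ✗
  (2.5, 1.5, 30°): beam 1 = 0.5176 ≠ 3.6235 ✗
  (4.5, 3.5, 285°): beam 1 = 4.0415 ≠ 3.6235 ✗
  (6.5, 5.5, 60°): beam 1 = 4.6587 ≠ 3.6235 ✗
  …
  (4.5, 5.5, 330°): r_1=3.6235, r_2=0.5774, r_3=0.5176, r_4=4.0415, r_5=2.5882, r_6=2.8868, r_7=1.9319 — all match ✓
Only this pose fits every beam.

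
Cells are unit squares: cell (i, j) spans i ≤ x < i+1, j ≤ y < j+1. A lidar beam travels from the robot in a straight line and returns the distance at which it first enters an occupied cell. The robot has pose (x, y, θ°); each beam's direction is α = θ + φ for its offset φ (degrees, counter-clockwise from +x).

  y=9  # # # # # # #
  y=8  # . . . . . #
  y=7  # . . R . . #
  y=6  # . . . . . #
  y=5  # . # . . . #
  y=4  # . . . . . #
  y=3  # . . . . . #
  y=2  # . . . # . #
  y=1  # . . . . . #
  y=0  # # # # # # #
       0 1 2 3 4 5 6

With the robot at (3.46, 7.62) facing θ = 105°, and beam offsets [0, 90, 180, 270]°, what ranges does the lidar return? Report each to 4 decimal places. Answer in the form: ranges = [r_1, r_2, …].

beam 1: φ=0°, α=105°
  direction (-0.2588, 0.9659); cell (3,7); t to first gridline: x 1.7773, y 0.3934 (then +3.8637 / +1.0353)
    (3,8) via y @ 0.3934
    (3,9) via y @ 1.4287  # hit
  → r_1 = 1.4287
beam 2: φ=90°, α=195°
  direction (-0.9659, -0.2588); cell (3,7); t to first gridline: x 0.4762, y 2.3955 (then +1.0353 / +3.8637)
    (2,7) via x @ 0.4762
    (1,7) via x @ 1.5115
    (1,6) via y @ 2.3955
    (0,6) via x @ 2.5468  # hit
  → r_2 = 2.5468
beam 3: φ=180°, α=285°
  direction (0.2588, -0.9659); cell (3,7); t to first gridline: x 2.0864, y 0.6419 (then +3.8637 / +1.0353)
    (3,6) via y @ 0.6419
    (3,5) via y @ 1.6771
    (4,5) via x @ 2.0864
    (4,4) via y @ 2.7124
    (4,3) via y @ 3.7477
    (4,2) via y @ 4.7830  # hit
  → r_3 = 4.7830
beam 4: φ=270°, α=15°
  direction (0.9659, 0.2588); cell (3,7); t to first gridline: x 0.5590, y 1.4682 (then +1.0353 / +3.8637)
    (4,7) via x @ 0.5590
    (4,8) via y @ 1.4682
    (5,8) via x @ 1.5943
    (6,8) via x @ 2.6296  # hit
  → r_4 = 2.6296

ranges = [1.4287, 2.5468, 4.7830, 2.6296]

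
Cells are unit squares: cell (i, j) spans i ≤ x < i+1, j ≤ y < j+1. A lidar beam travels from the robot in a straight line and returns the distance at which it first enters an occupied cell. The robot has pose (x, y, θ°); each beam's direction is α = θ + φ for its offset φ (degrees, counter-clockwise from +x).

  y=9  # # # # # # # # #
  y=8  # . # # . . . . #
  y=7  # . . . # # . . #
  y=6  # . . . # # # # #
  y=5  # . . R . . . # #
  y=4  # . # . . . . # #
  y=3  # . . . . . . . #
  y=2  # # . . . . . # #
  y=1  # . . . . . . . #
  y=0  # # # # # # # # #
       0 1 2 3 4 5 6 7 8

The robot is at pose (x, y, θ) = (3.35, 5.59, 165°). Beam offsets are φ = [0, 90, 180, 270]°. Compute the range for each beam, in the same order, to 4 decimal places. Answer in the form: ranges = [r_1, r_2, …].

beam 1: φ=0°, α=165°
  d=(-0.9659,0.2588)  start (3,5)  tX=0.3623 tY=1.5841  stride 1/|dx|=1.0353 1/|dy|=3.8637
    cross x-line → (2,5), t=0.3623
    cross x-line → (1,5), t=1.3976
    cross y-line → (1,6), t=1.5841
    cross x-line → (0,6), t=2.4329 (wall)
  → r_1 = 2.4329
beam 2: φ=90°, α=255°
  d=(-0.2588,-0.9659)  start (3,5)  tX=1.3523 tY=0.6108  stride 1/|dx|=3.8637 1/|dy|=1.0353
    cross y-line → (3,4), t=0.6108
    cross x-line → (2,4), t=1.3523 (wall)
  → r_2 = 1.3523
beam 3: φ=180°, α=345°
  d=(0.9659,-0.2588)  start (3,5)  tX=0.6729 tY=2.2796  stride 1/|dx|=1.0353 1/|dy|=3.8637
    cross x-line → (4,5), t=0.6729
    cross x-line → (5,5), t=1.7082
    cross y-line → (5,4), t=2.2796
    cross x-line → (6,4), t=2.7435
    cross x-line → (7,4), t=3.7788 (wall)
  → r_3 = 3.7788
beam 4: φ=270°, α=75°
  d=(0.2588,0.9659)  start (3,5)  tX=2.5114 tY=0.4245  stride 1/|dx|=3.8637 1/|dy|=1.0353
    cross y-line → (3,6), t=0.4245
    cross y-line → (3,7), t=1.4597
    cross y-line → (3,8), t=2.4950 (wall)
  → r_4 = 2.4950

ranges = [2.4329, 1.3523, 3.7788, 2.4950]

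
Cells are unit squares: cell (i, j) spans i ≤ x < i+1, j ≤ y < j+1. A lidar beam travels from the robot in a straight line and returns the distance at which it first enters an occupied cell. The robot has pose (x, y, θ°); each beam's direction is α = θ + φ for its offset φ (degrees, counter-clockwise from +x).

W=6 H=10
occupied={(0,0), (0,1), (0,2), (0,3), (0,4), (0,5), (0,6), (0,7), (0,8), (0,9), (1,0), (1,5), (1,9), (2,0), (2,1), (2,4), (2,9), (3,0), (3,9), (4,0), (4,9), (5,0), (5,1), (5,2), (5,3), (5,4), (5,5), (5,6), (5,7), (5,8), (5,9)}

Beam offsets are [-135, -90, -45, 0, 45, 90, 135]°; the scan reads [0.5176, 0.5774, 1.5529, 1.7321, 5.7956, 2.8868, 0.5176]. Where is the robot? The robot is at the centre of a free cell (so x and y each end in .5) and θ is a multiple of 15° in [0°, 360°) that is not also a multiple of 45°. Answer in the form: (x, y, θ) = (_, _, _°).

Enumerate (i+0.5, j+0.5, θ) over the 29 free cells and 16 admissible headings. For each, cast all 7 beams and compare to the given ranges.
  (3.5, 8.5, 150°): beam 1 = 1.5529 ≠ 0.5176 ✗
  (2.5, 8.5, 255°): beam 1 = 0.5774 ≠ 0.5176 ✗
  (4.5, 6.5, 300°): beam 1 = 3.6235 ≠ 0.5176 ✗
  (3.5, 2.5, 150°): beam 1 = 1.5529 ≠ 0.5176 ✗
  …
  (3.5, 1.5, 30°): r_1=0.5176, r_2=0.5774, r_3=1.5529, r_4=1.7321, r_5=5.7956, r_6=2.8868, r_7=0.5176 — all match ✓
Only this pose fits every beam.

(x, y, θ) = (3.5, 1.5, 30°)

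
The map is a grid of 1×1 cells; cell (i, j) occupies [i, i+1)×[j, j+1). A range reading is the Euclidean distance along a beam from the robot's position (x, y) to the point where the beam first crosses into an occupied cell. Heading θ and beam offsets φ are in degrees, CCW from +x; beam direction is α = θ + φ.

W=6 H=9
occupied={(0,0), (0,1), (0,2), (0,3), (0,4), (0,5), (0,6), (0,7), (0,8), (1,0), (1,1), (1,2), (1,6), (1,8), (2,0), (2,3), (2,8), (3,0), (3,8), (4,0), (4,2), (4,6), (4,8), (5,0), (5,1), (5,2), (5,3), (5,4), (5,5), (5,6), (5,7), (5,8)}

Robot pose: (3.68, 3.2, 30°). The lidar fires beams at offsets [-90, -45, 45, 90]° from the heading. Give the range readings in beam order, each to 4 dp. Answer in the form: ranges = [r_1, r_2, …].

beam 1: φ=-90°, α=300°
  direction (0.5000, -0.8660); cell (3,3); t to first gridline: x 0.6400, y 0.2309 (then +2.0000 / +1.1547)
    (3,2) via y @ 0.2309
    (4,2) via x @ 0.6400  # hit
  → r_1 = 0.6400
beam 2: φ=-45°, α=345°
  direction (0.9659, -0.2588); cell (3,3); t to first gridline: x 0.3313, y 0.7727 (then +1.0353 / +3.8637)
    (4,3) via x @ 0.3313
    (4,2) via y @ 0.7727  # hit
  → r_2 = 0.7727
beam 3: φ=45°, α=75°
  direction (0.2588, 0.9659); cell (3,3); t to first gridline: x 1.2364, y 0.8282 (then +3.8637 / +1.0353)
    (3,4) via y @ 0.8282
    (4,4) via x @ 1.2364
    (4,5) via y @ 1.8635
    (4,6) via y @ 2.8988  # hit
  → r_3 = 2.8988
beam 4: φ=90°, α=120°
  direction (-0.5000, 0.8660); cell (3,3); t to first gridline: x 1.3600, y 0.9238 (then +2.0000 / +1.1547)
    (3,4) via y @ 0.9238
    (2,4) via x @ 1.3600
    (2,5) via y @ 2.0785
    (2,6) via y @ 3.2332
    (1,6) via x @ 3.3600  # hit
  → r_4 = 3.3600

ranges = [0.6400, 0.7727, 2.8988, 3.3600]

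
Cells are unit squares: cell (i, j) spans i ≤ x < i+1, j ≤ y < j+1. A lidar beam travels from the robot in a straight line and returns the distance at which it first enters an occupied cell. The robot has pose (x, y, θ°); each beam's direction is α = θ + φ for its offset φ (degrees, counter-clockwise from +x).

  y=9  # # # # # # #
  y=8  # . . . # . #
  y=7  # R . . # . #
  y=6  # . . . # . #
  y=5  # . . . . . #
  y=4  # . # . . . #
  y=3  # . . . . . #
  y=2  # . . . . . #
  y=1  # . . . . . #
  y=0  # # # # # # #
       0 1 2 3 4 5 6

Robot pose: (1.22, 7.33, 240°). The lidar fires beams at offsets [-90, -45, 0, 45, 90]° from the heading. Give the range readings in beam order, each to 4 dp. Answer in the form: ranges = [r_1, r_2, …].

beam 1: φ=-90°, α=150°
  dir = (cos 150°, sin 150°) = (-0.8660, 0.5000); from cell (1,7)
  next x-line at t=0.2540, next y-line at t=1.3400; Δt_x=1.1547, Δt_y=2.0000
    x: enter (0,7) at t=0.2540 ← occupied
  → r_1 = 0.2540
beam 2: φ=-45°, α=195°
  dir = (cos 195°, sin 195°) = (-0.9659, -0.2588); from cell (1,7)
  next x-line at t=0.2278, next y-line at t=1.2750; Δt_x=1.0353, Δt_y=3.8637
    x: enter (0,7) at t=0.2278 ← occupied
  → r_2 = 0.2278
beam 3: φ=0°, α=240°
  dir = (cos 240°, sin 240°) = (-0.5000, -0.8660); from cell (1,7)
  next x-line at t=0.4400, next y-line at t=0.3811; Δt_x=2.0000, Δt_y=1.1547
    y: enter (1,6) at t=0.3811
    x: enter (0,6) at t=0.4400 ← occupied
  → r_3 = 0.4400
beam 4: φ=45°, α=285°
  dir = (cos 285°, sin 285°) = (0.2588, -0.9659); from cell (1,7)
  next x-line at t=3.0137, next y-line at t=0.3416; Δt_x=3.8637, Δt_y=1.0353
    y: enter (1,6) at t=0.3416
    y: enter (1,5) at t=1.3769
    y: enter (1,4) at t=2.4122
    x: enter (2,4) at t=3.0137 ← occupied
  → r_4 = 3.0137
beam 5: φ=90°, α=330°
  dir = (cos 330°, sin 330°) = (0.8660, -0.5000); from cell (1,7)
  next x-line at t=0.9007, next y-line at t=0.6600; Δt_x=1.1547, Δt_y=2.0000
    y: enter (1,6) at t=0.6600
    x: enter (2,6) at t=0.9007
    x: enter (3,6) at t=2.0554
    y: enter (3,5) at t=2.6600
    x: enter (4,5) at t=3.2101
    x: enter (5,5) at t=4.3648
    y: enter (5,4) at t=4.6600
    x: enter (6,4) at t=5.5195 ← occupied
  → r_5 = 5.5195

ranges = [0.2540, 0.2278, 0.4400, 3.0137, 5.5195]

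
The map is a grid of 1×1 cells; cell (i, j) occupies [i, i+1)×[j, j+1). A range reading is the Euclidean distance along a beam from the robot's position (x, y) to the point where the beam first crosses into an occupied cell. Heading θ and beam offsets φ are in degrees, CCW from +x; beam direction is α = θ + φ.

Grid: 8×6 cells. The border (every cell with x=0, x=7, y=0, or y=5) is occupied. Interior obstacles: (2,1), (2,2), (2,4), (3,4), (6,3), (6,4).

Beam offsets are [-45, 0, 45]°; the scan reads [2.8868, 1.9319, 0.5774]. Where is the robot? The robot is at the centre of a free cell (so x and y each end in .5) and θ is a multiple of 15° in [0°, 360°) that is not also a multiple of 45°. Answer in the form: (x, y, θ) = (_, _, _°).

(x, y, θ) = (5.5, 1.5, 195°)

The pose lattice has 18·16 = 288 candidates. Test each by forward raycasting.
  (5.5, 2.5, 255°): beam 2 = 1.5529 ≠ 1.9319 ✗
  (5.5, 1.5, 15°): beam 1 = 1.0000 ≠ 2.8868 ✗
  (5.5, 4.5, 195°): beam 1 = 1.0000 ≠ 2.8868 ✗
  (1.5, 4.5, 150°): beam 1 = 0.5176 ≠ 2.8868 ✗
  (4.5, 4.5, 150°): beam 1 = 0.5176 ≠ 2.8868 ✗
  …
  (5.5, 1.5, 195°): r_1=2.8868, r_2=1.9319, r_3=0.5774 — all match ✓
Only this pose fits every beam.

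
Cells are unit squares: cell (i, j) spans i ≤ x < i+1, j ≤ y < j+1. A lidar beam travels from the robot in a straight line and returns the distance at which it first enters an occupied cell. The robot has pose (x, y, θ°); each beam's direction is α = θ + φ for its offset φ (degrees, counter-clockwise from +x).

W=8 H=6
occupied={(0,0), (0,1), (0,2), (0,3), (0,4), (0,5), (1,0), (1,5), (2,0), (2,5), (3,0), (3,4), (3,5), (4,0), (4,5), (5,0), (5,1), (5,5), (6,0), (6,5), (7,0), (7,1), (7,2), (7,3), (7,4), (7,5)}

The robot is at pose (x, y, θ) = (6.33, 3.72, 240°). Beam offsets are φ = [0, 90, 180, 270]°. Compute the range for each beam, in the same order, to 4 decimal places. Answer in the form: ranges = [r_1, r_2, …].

beam 1: φ=0°, α=240°
  cosα=-0.5000 sinα=-0.8660 | (6,3) | tMaxX 0.6600 tMaxY 0.8314 | tΔX 2.0000 tΔY 1.1547
    t=0.6600 [x] (5,3)
    t=0.8314 [y] (5,2)
    t=1.9861 [y] (5,1) — stop
  → r_1 = 1.9861
beam 2: φ=90°, α=330°
  cosα=0.8660 sinα=-0.5000 | (6,3) | tMaxX 0.7736 tMaxY 1.4400 | tΔX 1.1547 tΔY 2.0000
    t=0.7736 [x] (7,3) — stop
  → r_2 = 0.7736
beam 3: φ=180°, α=60°
  cosα=0.5000 sinα=0.8660 | (6,3) | tMaxX 1.3400 tMaxY 0.3233 | tΔX 2.0000 tΔY 1.1547
    t=0.3233 [y] (6,4)
    t=1.3400 [x] (7,4) — stop
  → r_3 = 1.3400
beam 4: φ=270°, α=150°
  cosα=-0.8660 sinα=0.5000 | (6,3) | tMaxX 0.3811 tMaxY 0.5600 | tΔX 1.1547 tΔY 2.0000
    t=0.3811 [x] (5,3)
    t=0.5600 [y] (5,4)
    t=1.5358 [x] (4,4)
    t=2.5600 [y] (4,5) — stop
  → r_4 = 2.5600

ranges = [1.9861, 0.7736, 1.3400, 2.5600]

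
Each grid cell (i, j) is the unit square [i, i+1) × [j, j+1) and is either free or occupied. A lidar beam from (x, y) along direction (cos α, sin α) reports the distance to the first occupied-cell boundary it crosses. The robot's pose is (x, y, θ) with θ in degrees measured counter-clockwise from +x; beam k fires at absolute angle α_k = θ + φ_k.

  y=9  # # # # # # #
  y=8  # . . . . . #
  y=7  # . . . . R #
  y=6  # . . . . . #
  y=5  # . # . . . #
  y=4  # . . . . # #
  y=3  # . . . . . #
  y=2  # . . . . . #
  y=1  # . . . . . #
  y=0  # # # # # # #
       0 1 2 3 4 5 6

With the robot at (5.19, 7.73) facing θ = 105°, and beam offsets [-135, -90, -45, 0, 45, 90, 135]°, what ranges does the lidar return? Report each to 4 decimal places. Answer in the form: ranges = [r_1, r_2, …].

ranges = [0.9353, 0.8386, 1.4665, 1.3148, 2.5400, 4.3378, 7.7711]

beam 1: φ=-135°, α=330°
  d=(0.8660,-0.5000)  start (5,7)  tX=0.9353 tY=1.4600  stride 1/|dx|=1.1547 1/|dy|=2.0000
    cross x-line → (6,7), t=0.9353 (wall)
  → r_1 = 0.9353
beam 2: φ=-90°, α=15°
  d=(0.9659,0.2588)  start (5,7)  tX=0.8386 tY=1.0432  stride 1/|dx|=1.0353 1/|dy|=3.8637
    cross x-line → (6,7), t=0.8386 (wall)
  → r_2 = 0.8386
beam 3: φ=-45°, α=60°
  d=(0.5000,0.8660)  start (5,7)  tX=1.6200 tY=0.3118  stride 1/|dx|=2.0000 1/|dy|=1.1547
    cross y-line → (5,8), t=0.3118
    cross y-line → (5,9), t=1.4665 (wall)
  → r_3 = 1.4665
beam 4: φ=0°, α=105°
  d=(-0.2588,0.9659)  start (5,7)  tX=0.7341 tY=0.2795  stride 1/|dx|=3.8637 1/|dy|=1.0353
    cross y-line → (5,8), t=0.2795
    cross x-line → (4,8), t=0.7341
    cross y-line → (4,9), t=1.3148 (wall)
  → r_4 = 1.3148
beam 5: φ=45°, α=150°
  d=(-0.8660,0.5000)  start (5,7)  tX=0.2194 tY=0.5400  stride 1/|dx|=1.1547 1/|dy|=2.0000
    cross x-line → (4,7), t=0.2194
    cross y-line → (4,8), t=0.5400
    cross x-line → (3,8), t=1.3741
    cross x-line → (2,8), t=2.5288
    cross y-line → (2,9), t=2.5400 (wall)
  → r_5 = 2.5400
beam 6: φ=90°, α=195°
  d=(-0.9659,-0.2588)  start (5,7)  tX=0.1967 tY=2.8205  stride 1/|dx|=1.0353 1/|dy|=3.8637
    cross x-line → (4,7), t=0.1967
    cross x-line → (3,7), t=1.2320
    cross x-line → (2,7), t=2.2673
    cross y-line → (2,6), t=2.8205
    cross x-line → (1,6), t=3.3025
    cross x-line → (0,6), t=4.3378 (wall)
  → r_6 = 4.3378
beam 7: φ=135°, α=240°
  d=(-0.5000,-0.8660)  start (5,7)  tX=0.3800 tY=0.8429  stride 1/|dx|=2.0000 1/|dy|=1.1547
    cross x-line → (4,7), t=0.3800
    cross y-line → (4,6), t=0.8429
    cross y-line → (4,5), t=1.9976
    cross x-line → (3,5), t=2.3800
    cross y-line → (3,4), t=3.1523
    cross y-line → (3,3), t=4.3070
    cross x-line → (2,3), t=4.3800
    cross y-line → (2,2), t=5.4617
    cross x-line → (1,2), t=6.3800
    cross y-line → (1,1), t=6.6164
    cross y-line → (1,0), t=7.7711 (wall)
  → r_7 = 7.7711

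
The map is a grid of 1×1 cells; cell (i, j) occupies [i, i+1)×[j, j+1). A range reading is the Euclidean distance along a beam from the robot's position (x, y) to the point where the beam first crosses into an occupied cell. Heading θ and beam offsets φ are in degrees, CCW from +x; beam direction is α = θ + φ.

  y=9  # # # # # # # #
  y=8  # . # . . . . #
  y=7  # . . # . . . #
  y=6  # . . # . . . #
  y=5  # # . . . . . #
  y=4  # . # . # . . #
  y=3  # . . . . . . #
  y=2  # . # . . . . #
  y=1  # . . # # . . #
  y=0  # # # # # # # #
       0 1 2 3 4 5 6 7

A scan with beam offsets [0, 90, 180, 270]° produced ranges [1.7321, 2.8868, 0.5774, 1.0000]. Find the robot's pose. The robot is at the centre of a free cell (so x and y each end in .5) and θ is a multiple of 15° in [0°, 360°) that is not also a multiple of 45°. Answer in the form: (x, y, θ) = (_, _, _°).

The pose lattice has 39·16 = 624 candidates. Test each by forward raycasting.
  (2.5, 6.5, 60°): beam 1 = 1.0000 ≠ 1.7321 ✗
  (1.5, 6.5, 255°): beam 1 = 0.5176 ≠ 1.7321 ✗
  (2.5, 6.5, 285°): beam 1 = 1.5529 ≠ 1.7321 ✗
  (2.5, 6.5, 345°): beam 1 = 0.5176 ≠ 1.7321 ✗
  …
  (6.5, 3.5, 150°): r_1=1.7321, r_2=2.8868, r_3=0.5774, r_4=1.0000 — all match ✓
Unique over the lattice → pose = (6.5, 3.5, 150°).

(x, y, θ) = (6.5, 3.5, 150°)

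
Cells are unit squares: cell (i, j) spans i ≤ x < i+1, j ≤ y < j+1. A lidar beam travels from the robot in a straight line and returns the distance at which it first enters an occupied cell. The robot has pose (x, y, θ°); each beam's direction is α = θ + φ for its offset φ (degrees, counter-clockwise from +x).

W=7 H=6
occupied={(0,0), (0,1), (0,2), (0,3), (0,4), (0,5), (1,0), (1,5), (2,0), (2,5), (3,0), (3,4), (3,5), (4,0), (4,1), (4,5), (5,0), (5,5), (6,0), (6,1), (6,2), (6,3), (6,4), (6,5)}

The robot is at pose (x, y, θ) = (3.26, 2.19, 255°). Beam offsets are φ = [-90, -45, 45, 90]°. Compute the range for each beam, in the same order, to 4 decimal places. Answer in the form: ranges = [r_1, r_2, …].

beam 1: φ=-90°, α=165°
  direction (-0.9659, 0.2588); cell (3,2); t to first gridline: x 0.2692, y 3.1296 (then +1.0353 / +3.8637)
    (2,2) via x @ 0.2692
    (1,2) via x @ 1.3044
    (0,2) via x @ 2.3397  # hit
  → r_1 = 2.3397
beam 2: φ=-45°, α=210°
  direction (-0.8660, -0.5000); cell (3,2); t to first gridline: x 0.3002, y 0.3800 (then +1.1547 / +2.0000)
    (2,2) via x @ 0.3002
    (2,1) via y @ 0.3800
    (1,1) via x @ 1.4549
    (1,0) via y @ 2.3800  # hit
  → r_2 = 2.3800
beam 3: φ=45°, α=300°
  direction (0.5000, -0.8660); cell (3,2); t to first gridline: x 1.4800, y 0.2194 (then +2.0000 / +1.1547)
    (3,1) via y @ 0.2194
    (3,0) via y @ 1.3741  # hit
  → r_3 = 1.3741
beam 4: φ=90°, α=345°
  direction (0.9659, -0.2588); cell (3,2); t to first gridline: x 0.7661, y 0.7341 (then +1.0353 / +3.8637)
    (3,1) via y @ 0.7341
    (4,1) via x @ 0.7661  # hit
  → r_4 = 0.7661

ranges = [2.3397, 2.3800, 1.3741, 0.7661]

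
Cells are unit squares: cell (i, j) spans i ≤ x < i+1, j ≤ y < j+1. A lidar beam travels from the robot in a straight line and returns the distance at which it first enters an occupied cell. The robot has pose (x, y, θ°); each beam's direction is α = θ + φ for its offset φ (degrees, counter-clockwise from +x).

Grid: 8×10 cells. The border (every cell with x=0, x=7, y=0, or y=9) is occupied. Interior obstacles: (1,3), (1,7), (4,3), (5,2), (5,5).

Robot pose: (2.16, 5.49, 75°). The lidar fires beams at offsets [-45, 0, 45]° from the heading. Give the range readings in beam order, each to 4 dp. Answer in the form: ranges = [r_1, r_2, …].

beam 1: φ=-45°, α=30°
  direction (0.8660, 0.5000); cell (2,5); t to first gridline: x 0.9699, y 1.0200 (then +1.1547 / +2.0000)
    (3,5) via x @ 0.9699
    (3,6) via y @ 1.0200
    (4,6) via x @ 2.1246
    (4,7) via y @ 3.0200
    (5,7) via x @ 3.2793
    (6,7) via x @ 4.4341
    (6,8) via y @ 5.0200
    (7,8) via x @ 5.5888  # hit
  → r_1 = 5.5888
beam 2: φ=0°, α=75°
  direction (0.2588, 0.9659); cell (2,5); t to first gridline: x 3.2455, y 0.5280 (then +3.8637 / +1.0353)
    (2,6) via y @ 0.5280
    (2,7) via y @ 1.5633
    (2,8) via y @ 2.5985
    (3,8) via x @ 3.2455
    (3,9) via y @ 3.6338  # hit
  → r_2 = 3.6338
beam 3: φ=45°, α=120°
  direction (-0.5000, 0.8660); cell (2,5); t to first gridline: x 0.3200, y 0.5889 (then +2.0000 / +1.1547)
    (1,5) via x @ 0.3200
    (1,6) via y @ 0.5889
    (1,7) via y @ 1.7436  # hit
  → r_3 = 1.7436

ranges = [5.5888, 3.6338, 1.7436]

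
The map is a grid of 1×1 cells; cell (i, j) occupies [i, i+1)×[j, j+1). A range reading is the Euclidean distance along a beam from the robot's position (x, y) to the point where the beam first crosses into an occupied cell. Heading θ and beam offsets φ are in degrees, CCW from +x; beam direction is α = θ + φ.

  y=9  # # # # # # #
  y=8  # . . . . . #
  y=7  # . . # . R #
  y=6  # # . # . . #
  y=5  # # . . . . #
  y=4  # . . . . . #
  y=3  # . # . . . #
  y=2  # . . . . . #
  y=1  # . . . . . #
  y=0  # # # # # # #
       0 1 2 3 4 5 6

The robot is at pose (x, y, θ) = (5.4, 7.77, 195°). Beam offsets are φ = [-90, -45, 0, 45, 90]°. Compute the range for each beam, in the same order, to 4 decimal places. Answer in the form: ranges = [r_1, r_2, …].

beam 1: φ=-90°, α=105°
  dir = (cos 105°, sin 105°) = (-0.2588, 0.9659); from cell (5,7)
  next x-line at t=1.5455, next y-line at t=0.2381; Δt_x=3.8637, Δt_y=1.0353
    y: enter (5,8) at t=0.2381
    y: enter (5,9) at t=1.2734 ← occupied
  → r_1 = 1.2734
beam 2: φ=-45°, α=150°
  dir = (cos 150°, sin 150°) = (-0.8660, 0.5000); from cell (5,7)
  next x-line at t=0.4619, next y-line at t=0.4600; Δt_x=1.1547, Δt_y=2.0000
    y: enter (5,8) at t=0.4600
    x: enter (4,8) at t=0.4619
    x: enter (3,8) at t=1.6166
    y: enter (3,9) at t=2.4600 ← occupied
  → r_2 = 2.4600
beam 3: φ=0°, α=195°
  dir = (cos 195°, sin 195°) = (-0.9659, -0.2588); from cell (5,7)
  next x-line at t=0.4141, next y-line at t=2.9751; Δt_x=1.0353, Δt_y=3.8637
    x: enter (4,7) at t=0.4141
    x: enter (3,7) at t=1.4494 ← occupied
  → r_3 = 1.4494
beam 4: φ=45°, α=240°
  dir = (cos 240°, sin 240°) = (-0.5000, -0.8660); from cell (5,7)
  next x-line at t=0.8000, next y-line at t=0.8891; Δt_x=2.0000, Δt_y=1.1547
    x: enter (4,7) at t=0.8000
    y: enter (4,6) at t=0.8891
    y: enter (4,5) at t=2.0438
    x: enter (3,5) at t=2.8000
    y: enter (3,4) at t=3.1985
    y: enter (3,3) at t=4.3532
    x: enter (2,3) at t=4.8000 ← occupied
  → r_4 = 4.8000
beam 5: φ=90°, α=285°
  dir = (cos 285°, sin 285°) = (0.2588, -0.9659); from cell (5,7)
  next x-line at t=2.3182, next y-line at t=0.7972; Δt_x=3.8637, Δt_y=1.0353
    y: enter (5,6) at t=0.7972
    y: enter (5,5) at t=1.8324
    x: enter (6,5) at t=2.3182 ← occupied
  → r_5 = 2.3182

ranges = [1.2734, 2.4600, 1.4494, 4.8000, 2.3182]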